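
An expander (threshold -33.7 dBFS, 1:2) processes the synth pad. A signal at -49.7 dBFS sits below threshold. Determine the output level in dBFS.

-65.7 dBFS

The input is 16 dB below the -33.7 dBFS threshold.
A 1:2 expander multiplies undershoot by 2: 16 × 2 = 32 dB below threshold.
Output = -33.7 − 32 = -65.7 dBFS.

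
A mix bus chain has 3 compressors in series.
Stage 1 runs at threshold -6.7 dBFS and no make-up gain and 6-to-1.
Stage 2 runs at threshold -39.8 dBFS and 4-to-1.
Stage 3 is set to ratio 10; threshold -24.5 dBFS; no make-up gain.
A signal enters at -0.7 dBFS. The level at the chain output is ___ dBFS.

-31.275 dBFS

Stage 1: overshoot 6 dB → 6/6 = 1 dB → -5.7 dBFS.
Stage 2: 34.1 dB above -39.8 dBFS, reduced 4:1 to 8.525 dB above → -31.275 dBFS.
Stage 3: -31.275 dBFS is at or below the -24.5 dBFS threshold — no compression; output -31.275 dBFS.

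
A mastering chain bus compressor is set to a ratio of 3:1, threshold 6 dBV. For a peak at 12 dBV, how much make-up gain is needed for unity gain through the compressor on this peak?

The peak compresses to 6 + 6/3 = 8 dBV.
To reach 12 dBV requires 12 − 8 = 4 dB of make-up.

4 dB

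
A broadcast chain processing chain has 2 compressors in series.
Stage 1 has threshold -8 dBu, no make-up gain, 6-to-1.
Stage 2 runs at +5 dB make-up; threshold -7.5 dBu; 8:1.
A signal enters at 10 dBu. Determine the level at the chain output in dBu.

Stage 1: overshoot 18 dB → 18/6 = 3 dB → -5 dBu.
Stage 2: 2.5 dB above -7.5 dBu, reduced 8:1 to 0.3125 dB above → -7.1875 dBu; +5 dB make-up → -2.1875 dBu.

-2.1875 dBu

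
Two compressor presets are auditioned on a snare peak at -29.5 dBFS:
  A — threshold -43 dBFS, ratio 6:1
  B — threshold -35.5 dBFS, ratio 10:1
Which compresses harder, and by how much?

A, by 5.85 dB

A: overshoot 13.5 dB → output overshoot 2.25 dB → GR 11.25 dB.
B: overshoot 6 dB → output overshoot 0.6 dB → GR 5.4 dB.
A applies 5.85 dB more gain reduction.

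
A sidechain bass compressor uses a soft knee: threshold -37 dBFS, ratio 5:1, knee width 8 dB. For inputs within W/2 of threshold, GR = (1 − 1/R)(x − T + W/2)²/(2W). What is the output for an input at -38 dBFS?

-38.45 dBFS

x − T + W/2 = -38 − (-37) + 4 = 3.
GR = (1 − 1/5) × 3² / 16 = 0.8 × 9 / 16 = 0.45 dB.
Output = -38 − 0.45 = -38.45 dBFS.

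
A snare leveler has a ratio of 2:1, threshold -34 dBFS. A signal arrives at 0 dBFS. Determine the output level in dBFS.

-17 dBFS

Overshoot: 0 − (-34) = 34 dB.
2:1 compression reduces that to 34/2 = 17 dB over.
That puts the output at -17 dBFS.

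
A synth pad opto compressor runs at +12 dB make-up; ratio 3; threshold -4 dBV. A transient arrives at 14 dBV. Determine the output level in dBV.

14 dBV sits 18 dB over threshold.
At 3:1 the overshoot is divided by 3, leaving 6 dB above threshold.
Output = -4 + 6 = 2 dBV; make-up adds 12 dB, giving 14 dBV.

14 dBV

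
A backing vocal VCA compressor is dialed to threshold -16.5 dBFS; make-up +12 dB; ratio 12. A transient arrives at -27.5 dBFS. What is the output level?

-15.5 dBFS

-27.5 dBFS is 11 dB below the -16.5 dBFS threshold, so no gain reduction is applied.
Make-up gain adds 12 dB: -27.5 + 12 = -15.5 dBFS.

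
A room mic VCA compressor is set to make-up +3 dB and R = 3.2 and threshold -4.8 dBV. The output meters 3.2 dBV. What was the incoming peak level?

Stripping the +3 dB make-up gives 0.2 dBV at the gain stage.
The compressed level sits 0.2 − (-4.8) = 5 dB over threshold.
Input overshoot = R × output overshoot = 16 dB → input = -4.8 + 16 = 11.2 dBV.

11.2 dBV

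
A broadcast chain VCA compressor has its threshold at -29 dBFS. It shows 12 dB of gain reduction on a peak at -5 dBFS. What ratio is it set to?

2:1

Input overshoot = -5 − (-29) = 24 dB.
Output overshoot = 24 − 12 = 12 dB.
Ratio = input overshoot / output overshoot = 24 / 12 = 2.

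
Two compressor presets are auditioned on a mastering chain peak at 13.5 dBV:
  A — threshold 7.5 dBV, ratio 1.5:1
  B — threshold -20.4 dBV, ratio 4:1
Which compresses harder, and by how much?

B, by 23.425 dB

A: overshoot 6 dB → output overshoot 4 dB → GR 2 dB.
B: overshoot 33.9 dB → output overshoot 8.475 dB → GR 25.425 dB.
B applies 23.425 dB more gain reduction.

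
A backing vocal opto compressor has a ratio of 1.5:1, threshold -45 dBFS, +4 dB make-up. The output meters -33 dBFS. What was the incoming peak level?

Stripping the +4 dB make-up gives -37 dBFS at the gain stage.
That's 8 dB above the -45 dBFS threshold.
Before 1.5:1 compression the overshoot was 8 × 1.5 = 12 dB, so input = -45 + 12 = -33 dBFS.

-33 dBFS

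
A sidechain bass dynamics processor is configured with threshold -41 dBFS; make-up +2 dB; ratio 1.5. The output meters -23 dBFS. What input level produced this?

Before make-up, the level was -23 − 2 = -25 dBFS.
Post-compression overshoot = -25 − (-41) = 16 dB.
Input overshoot = R × output overshoot = 24 dB → input = -41 + 24 = -17 dBFS.

-17 dBFS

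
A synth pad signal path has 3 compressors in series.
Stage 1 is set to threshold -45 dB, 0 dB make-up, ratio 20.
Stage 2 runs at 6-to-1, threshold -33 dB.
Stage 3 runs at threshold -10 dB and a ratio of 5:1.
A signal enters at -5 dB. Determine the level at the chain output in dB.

Stage 1: -5 dB is 40 dB over -45 dB; at 20:1 that becomes 2 dB over, giving -43 dB.
Stage 2: -43 dB is at or below the -33 dB threshold — no compression; output -43 dB.
Stage 3: below threshold (-43 ≤ -10); passes unchanged; output -43 dB.

-43 dB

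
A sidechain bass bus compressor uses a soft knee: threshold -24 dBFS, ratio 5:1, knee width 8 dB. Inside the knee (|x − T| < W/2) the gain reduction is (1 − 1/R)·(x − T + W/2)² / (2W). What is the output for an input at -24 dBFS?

x − T + W/2 = -24 − (-24) + 4 = 4.
GR = (1 − 1/5) × 4² / 16 = 0.8 × 16 / 16 = 0.8 dB.
Output = -24 − 0.8 = -24.8 dBFS.

-24.8 dBFS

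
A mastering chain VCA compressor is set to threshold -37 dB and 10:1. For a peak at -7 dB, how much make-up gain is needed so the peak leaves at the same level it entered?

27 dB

Without make-up, output = threshold + overshoot/10 = -37 + 3 = -34 dB.
Gap to target: 27 dB.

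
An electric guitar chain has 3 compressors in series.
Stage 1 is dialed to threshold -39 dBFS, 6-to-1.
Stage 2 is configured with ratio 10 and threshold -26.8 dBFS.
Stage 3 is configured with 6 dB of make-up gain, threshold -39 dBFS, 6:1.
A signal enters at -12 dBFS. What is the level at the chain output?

Stage 1: 27 dB above -39 dBFS, reduced 6:1 to 4.5 dB above → -34.5 dBFS.
Stage 2: -34.5 dBFS ≤ -26.8 dBFS, so stage 2 doesn't engage; output -34.5 dBFS.
Stage 3: overshoot 4.5 dB → 4.5/6 = 0.75 dB → -38.25 dBFS; +6 dB make-up → -32.25 dBFS.

-32.25 dBFS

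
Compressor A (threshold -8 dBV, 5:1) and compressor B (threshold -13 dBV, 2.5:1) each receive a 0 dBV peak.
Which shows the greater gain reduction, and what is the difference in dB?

B, by 1.4 dB

A: GR = 8 − 8/5 = 6.4 dB.
B: GR = 13 − 13/2.5 = 7.8 dB.
B applies 1.4 dB more gain reduction.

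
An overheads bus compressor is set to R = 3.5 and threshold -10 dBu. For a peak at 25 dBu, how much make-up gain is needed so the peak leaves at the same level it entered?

25 dB

The peak compresses to -10 + 35/3.5 = 0 dBu.
To reach 25 dBu requires 25 − 0 = 25 dB of make-up.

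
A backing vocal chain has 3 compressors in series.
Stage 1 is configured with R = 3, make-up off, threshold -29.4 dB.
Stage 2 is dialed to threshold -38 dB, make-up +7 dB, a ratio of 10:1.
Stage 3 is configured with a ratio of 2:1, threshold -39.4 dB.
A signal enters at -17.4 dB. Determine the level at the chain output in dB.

-34.57 dB

Stage 1: -17.4 dB is 12 dB over -29.4 dB; at 3:1 that becomes 4 dB over, giving -25.4 dB.
Stage 2: -25.4 dB is 12.6 dB over -38 dB; at 10:1 that becomes 1.26 dB over, giving -36.74 dB; +7 dB make-up → -29.74 dB.
Stage 3: -29.74 dB is 9.66 dB over -39.4 dB; at 2:1 that becomes 4.83 dB over, giving -34.57 dB.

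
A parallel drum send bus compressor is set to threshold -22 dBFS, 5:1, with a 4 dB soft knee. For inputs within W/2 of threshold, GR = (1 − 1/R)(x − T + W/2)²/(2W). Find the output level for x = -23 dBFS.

-23.1 dBFS

x − T + W/2 = -23 − (-22) + 2 = 1.
GR = (1 − 1/5) × 1² / 8 = 0.8 × 1 / 8 = 0.1 dB.
Output = -23 − 0.1 = -23.1 dBFS.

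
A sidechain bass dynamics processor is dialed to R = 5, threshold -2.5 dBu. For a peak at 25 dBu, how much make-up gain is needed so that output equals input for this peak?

22 dB

The peak compresses to -2.5 + 27.5/5 = 3 dBu.
To reach 25 dBu requires 25 − 3 = 22 dB of make-up.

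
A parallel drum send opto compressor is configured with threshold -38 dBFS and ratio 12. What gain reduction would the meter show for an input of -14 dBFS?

-14 dBFS exceeds the threshold by 24 dB.
After 12:1 compression the overshoot becomes 24/12 = 2 dB.
Gain reduction = 24 − 2 = 22 dB.

22 dB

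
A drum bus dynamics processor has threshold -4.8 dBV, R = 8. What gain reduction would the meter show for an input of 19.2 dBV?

21 dB

Overshoot = 19.2 − (-4.8) = 24 dB.
At 8:1, output sits 24/8 = 3 dB above threshold.
Gain reduction = 24 − 3 = 21 dB.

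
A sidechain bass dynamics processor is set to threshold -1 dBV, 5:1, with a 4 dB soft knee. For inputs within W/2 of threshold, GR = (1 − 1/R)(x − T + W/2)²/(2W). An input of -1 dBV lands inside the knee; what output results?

-1.4 dBV

x − T + W/2 = -1 − (-1) + 2 = 2.
GR = (1 − 1/5) × 2² / 8 = 0.8 × 4 / 8 = 0.4 dB.
Output = -1 − 0.4 = -1.4 dBV.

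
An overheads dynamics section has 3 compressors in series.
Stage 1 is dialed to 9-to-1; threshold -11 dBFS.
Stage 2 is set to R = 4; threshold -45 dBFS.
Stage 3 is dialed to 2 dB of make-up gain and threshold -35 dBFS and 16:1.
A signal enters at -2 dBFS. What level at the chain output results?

-34.25 dBFS

Stage 1: 9 dB above -11 dBFS, reduced 9:1 to 1 dB above → -10 dBFS.
Stage 2: -10 dBFS is 35 dB over -45 dBFS; at 4:1 that becomes 8.75 dB over, giving -36.25 dBFS.
Stage 3: below threshold (-36.25 ≤ -35); passes unchanged; make-up brings it to -34.25 dBFS.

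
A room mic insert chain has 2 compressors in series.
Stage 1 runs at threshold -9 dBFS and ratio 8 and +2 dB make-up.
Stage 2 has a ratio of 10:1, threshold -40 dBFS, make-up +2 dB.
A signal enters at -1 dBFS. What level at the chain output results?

Stage 1: -1 dBFS is 8 dB over -9 dBFS; at 8:1 that becomes 1 dB over, giving -8 dBFS; +2 dB make-up → -6 dBFS.
Stage 2: -6 dBFS is 34 dB over -40 dBFS; at 10:1 that becomes 3.4 dB over, giving -36.6 dBFS; +2 dB make-up → -34.6 dBFS.

-34.6 dBFS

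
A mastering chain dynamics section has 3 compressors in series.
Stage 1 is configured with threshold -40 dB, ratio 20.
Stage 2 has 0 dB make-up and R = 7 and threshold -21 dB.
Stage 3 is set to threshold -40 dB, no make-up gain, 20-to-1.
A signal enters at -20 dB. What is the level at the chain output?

-39.95 dB

Stage 1: 20 dB above -40 dB, reduced 20:1 to 1 dB above → -39 dB.
Stage 2: -39 dB is at or below the -21 dB threshold — no compression; output -39 dB.
Stage 3: -39 dB is 1 dB over -40 dB; at 20:1 that becomes 0.05 dB over, giving -39.95 dB.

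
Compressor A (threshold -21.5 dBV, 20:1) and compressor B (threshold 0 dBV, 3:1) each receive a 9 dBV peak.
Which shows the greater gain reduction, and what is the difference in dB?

A: 30.5 dB over, compressed to 1.525 dB over, so 28.975 dB of GR.
B: 9 dB over, compressed to 3 dB over, so 6 dB of GR.
A reduces 22.975 dB more.

A, by 22.975 dB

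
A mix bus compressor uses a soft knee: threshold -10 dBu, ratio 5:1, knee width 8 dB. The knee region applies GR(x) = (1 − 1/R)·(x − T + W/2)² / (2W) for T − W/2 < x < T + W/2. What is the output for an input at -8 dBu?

x − T + W/2 = -8 − (-10) + 4 = 6.
GR = (1 − 1/5) × 6² / 16 = 0.8 × 36 / 16 = 1.8 dB.
Output = -8 − 1.8 = -9.8 dBu.

-9.8 dBu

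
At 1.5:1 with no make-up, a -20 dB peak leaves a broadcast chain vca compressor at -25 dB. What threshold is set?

Input is 15 dB above T (since output overshoot × R = input overshoot: (-25 − T)·1.5 = -20 − T gives T = -35 dB).
Check: -35 + (-20 − (-35))/1.5 = -35 + 10 = -25 dB. ✓

-35 dB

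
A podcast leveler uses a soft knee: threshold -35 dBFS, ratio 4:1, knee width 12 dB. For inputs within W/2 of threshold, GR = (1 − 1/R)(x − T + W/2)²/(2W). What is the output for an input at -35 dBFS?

x − T + W/2 = -35 − (-35) + 6 = 6.
GR = (1 − 1/4) × 6² / 24 = 0.75 × 36 / 24 = 1.125 dB.
Output = -35 − 1.125 = -36.125 dBFS.

-36.125 dBFS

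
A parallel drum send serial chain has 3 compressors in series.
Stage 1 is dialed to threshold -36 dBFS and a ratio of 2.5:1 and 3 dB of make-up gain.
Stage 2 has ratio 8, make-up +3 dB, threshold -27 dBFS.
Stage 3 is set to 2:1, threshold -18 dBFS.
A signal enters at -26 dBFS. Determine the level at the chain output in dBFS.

-26 dBFS

Stage 1: overshoot 10 dB → 10/2.5 = 4 dB → -32 dBFS; +3 dB make-up → -29 dBFS.
Stage 2: -29 dBFS ≤ -27 dBFS, so stage 2 doesn't engage; make-up brings it to -26 dBFS.
Stage 3: -26 dBFS is at or below the -18 dBFS threshold — no compression; output -26 dBFS.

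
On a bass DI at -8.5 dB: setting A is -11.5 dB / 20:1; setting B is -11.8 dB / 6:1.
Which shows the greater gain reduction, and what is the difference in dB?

A: GR = 3 − 3/20 = 2.85 dB.
B: GR = 3.3 − 3.3/6 = 2.75 dB.
A applies 0.1 dB more gain reduction.

A, by 0.1 dB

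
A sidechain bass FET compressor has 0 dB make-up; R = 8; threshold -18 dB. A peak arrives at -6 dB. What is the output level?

-16.5 dB

Overshoot: -6 − (-18) = 12 dB.
At 8:1 the overshoot is divided by 8, leaving 1.5 dB above threshold.
So the level is -18 + 1.5 = -16.5 dB.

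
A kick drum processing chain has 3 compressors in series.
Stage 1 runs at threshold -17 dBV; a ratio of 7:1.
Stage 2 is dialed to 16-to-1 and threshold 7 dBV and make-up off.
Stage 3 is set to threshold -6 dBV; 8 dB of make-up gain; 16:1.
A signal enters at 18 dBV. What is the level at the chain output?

-4 dBV

Stage 1: overshoot 35 dB → 35/7 = 5 dB → -12 dBV.
Stage 2: -12 dBV ≤ 7 dBV, so stage 2 doesn't engage; output -12 dBV.
Stage 3: -12 dBV ≤ -6 dBV, so stage 3 doesn't engage; make-up brings it to -4 dBV.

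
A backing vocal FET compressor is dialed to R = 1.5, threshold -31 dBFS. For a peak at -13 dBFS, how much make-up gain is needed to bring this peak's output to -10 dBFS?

Overshoot 18 dB → 18/1.5 = 12 dB after compression, so the compressed level is -31 + 12 = -19 dBFS.
Make-up = target − compressed = -10 − (-19) = 9 dB.

9 dB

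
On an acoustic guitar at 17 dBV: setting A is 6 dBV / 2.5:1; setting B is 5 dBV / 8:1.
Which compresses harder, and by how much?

A: 11 dB over, compressed to 4.4 dB over, so 6.6 dB of GR.
B: 12 dB over, compressed to 1.5 dB over, so 10.5 dB of GR.
Difference: 3.9 dB in favour of B.

B, by 3.9 dB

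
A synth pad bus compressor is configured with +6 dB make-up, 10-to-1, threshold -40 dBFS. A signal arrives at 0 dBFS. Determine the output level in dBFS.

-30 dBFS

Overshoot: 0 − (-40) = 40 dB.
At 10:1 the overshoot is divided by 10, leaving 4 dB above threshold.
Output = -40 + 4 = -36 dBFS; make-up adds 6 dB, giving -30 dBFS.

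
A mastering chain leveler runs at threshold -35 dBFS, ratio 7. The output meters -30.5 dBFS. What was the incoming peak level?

-3.5 dBFS

The compressed level sits -30.5 − (-35) = 4.5 dB over threshold.
Undo the ratio: input overshoot = 4.5 × 7 = 31.5 dB, giving input = -3.5 dBFS.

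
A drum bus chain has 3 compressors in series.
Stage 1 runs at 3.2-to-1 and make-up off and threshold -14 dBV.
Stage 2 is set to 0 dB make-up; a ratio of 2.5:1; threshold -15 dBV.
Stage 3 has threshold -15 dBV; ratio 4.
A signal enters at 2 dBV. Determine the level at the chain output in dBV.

-14.4 dBV

Stage 1: 2 dBV is 16 dB over -14 dBV; at 3.2:1 that becomes 5 dB over, giving -9 dBV.
Stage 2: overshoot 6 dB → 6/2.5 = 2.4 dB → -12.6 dBV.
Stage 3: -12.6 dBV is 2.4 dB over -15 dBV; at 4:1 that becomes 0.6 dB over, giving -14.4 dBV.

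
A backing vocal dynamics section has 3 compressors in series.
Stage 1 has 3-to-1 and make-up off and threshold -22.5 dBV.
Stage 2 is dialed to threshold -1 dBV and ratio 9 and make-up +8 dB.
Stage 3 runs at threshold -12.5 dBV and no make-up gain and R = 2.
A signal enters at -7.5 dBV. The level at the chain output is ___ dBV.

Stage 1: overshoot 15 dB → 15/3 = 5 dB → -17.5 dBV.
Stage 2: -17.5 dBV ≤ -1 dBV, so stage 2 doesn't engage; make-up brings it to -9.5 dBV.
Stage 3: 3 dB above -12.5 dBV, reduced 2:1 to 1.5 dB above → -11 dBV.

-11 dBV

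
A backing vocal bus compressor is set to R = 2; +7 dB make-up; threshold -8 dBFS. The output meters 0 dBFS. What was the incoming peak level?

Stripping the +7 dB make-up gives -7 dBFS at the gain stage.
That's 1 dB above the -8 dBFS threshold.
Undo the ratio: input overshoot = 1 × 2 = 2 dB, giving input = -6 dBFS.

-6 dBFS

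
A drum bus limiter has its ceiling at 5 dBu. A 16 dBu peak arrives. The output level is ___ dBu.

5 dBu

At ∞:1, everything above 5 dBu is held at the ceiling.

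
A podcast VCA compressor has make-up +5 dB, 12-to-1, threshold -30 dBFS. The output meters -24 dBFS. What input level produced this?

Remove make-up: -24 − 5 = -29 dBFS.
Post-compression overshoot = -29 − (-30) = 1 dB.
Undo the ratio: input overshoot = 1 × 12 = 12 dB, giving input = -18 dBFS.

-18 dBFS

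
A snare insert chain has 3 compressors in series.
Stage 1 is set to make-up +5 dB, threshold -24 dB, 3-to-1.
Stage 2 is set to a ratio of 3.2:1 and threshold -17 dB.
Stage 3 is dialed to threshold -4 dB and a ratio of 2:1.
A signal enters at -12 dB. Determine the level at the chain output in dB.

Stage 1: -12 dB is 12 dB over -24 dB; at 3:1 that becomes 4 dB over, giving -20 dB; +5 dB make-up → -15 dB.
Stage 2: 2 dB above -17 dB, reduced 3.2:1 to 0.625 dB above → -16.375 dB.
Stage 3: -16.375 dB is at or below the -4 dB threshold — no compression; output -16.375 dB.

-16.375 dB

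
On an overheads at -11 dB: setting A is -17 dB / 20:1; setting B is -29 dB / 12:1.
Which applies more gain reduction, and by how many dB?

A: GR = 6 − 6/20 = 5.7 dB.
B: GR = 18 − 18/12 = 16.5 dB.
Difference: 10.8 dB in favour of B.

B, by 10.8 dB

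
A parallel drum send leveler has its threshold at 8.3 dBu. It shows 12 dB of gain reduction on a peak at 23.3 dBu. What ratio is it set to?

Input overshoot = 23.3 − 8.3 = 15 dB.
Output overshoot = 15 − 12 = 3 dB.
Ratio = input overshoot / output overshoot = 15 / 3 = 5.

5:1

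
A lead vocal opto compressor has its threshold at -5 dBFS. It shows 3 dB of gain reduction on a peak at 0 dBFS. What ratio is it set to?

2.5:1

Input overshoot = 0 − (-5) = 5 dB.
Output overshoot = 5 − 3 = 2 dB.
Ratio = input overshoot / output overshoot = 5 / 2 = 2.5.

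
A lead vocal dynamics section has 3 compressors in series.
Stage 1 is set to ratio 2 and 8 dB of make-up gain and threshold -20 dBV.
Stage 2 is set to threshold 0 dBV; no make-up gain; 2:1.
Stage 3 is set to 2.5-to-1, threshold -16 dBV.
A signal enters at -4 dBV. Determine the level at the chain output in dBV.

-11.2 dBV

Stage 1: overshoot 16 dB → 16/2 = 8 dB → -12 dBV; +8 dB make-up → -4 dBV.
Stage 2: -4 dBV ≤ 0 dBV, so stage 2 doesn't engage; output -4 dBV.
Stage 3: 12 dB above -16 dBV, reduced 2.5:1 to 4.8 dB above → -11.2 dBV.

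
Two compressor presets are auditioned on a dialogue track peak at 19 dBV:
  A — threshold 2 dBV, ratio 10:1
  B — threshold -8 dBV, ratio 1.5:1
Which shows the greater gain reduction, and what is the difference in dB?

A: 17 dB over, compressed to 1.7 dB over, so 15.3 dB of GR.
B: 27 dB over, compressed to 18 dB over, so 9 dB of GR.
A reduces 6.3 dB more.

A, by 6.3 dB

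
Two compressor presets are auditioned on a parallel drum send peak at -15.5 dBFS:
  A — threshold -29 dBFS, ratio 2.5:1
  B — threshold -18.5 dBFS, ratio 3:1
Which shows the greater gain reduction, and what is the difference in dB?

A, by 6.1 dB

A: 13.5 dB over, compressed to 5.4 dB over, so 8.1 dB of GR.
B: 3 dB over, compressed to 1 dB over, so 2 dB of GR.
Difference: 6.1 dB in favour of A.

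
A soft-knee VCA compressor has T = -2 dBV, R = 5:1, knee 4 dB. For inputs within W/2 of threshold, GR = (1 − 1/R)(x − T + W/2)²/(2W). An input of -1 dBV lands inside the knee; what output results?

-1.9 dBV

x − T + W/2 = -1 − (-2) + 2 = 3.
GR = (1 − 1/5) × 3² / 8 = 0.8 × 9 / 8 = 0.9 dB.
Output = -1 − 0.9 = -1.9 dBV.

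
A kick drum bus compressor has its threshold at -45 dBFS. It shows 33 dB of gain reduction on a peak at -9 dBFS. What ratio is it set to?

Input overshoot = -9 − (-45) = 36 dB.
Output overshoot = 36 − 33 = 3 dB.
Ratio = input overshoot / output overshoot = 36 / 3 = 12.

12:1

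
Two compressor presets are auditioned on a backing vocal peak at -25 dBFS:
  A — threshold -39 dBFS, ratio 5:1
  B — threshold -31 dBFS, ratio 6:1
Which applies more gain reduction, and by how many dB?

A: 14 dB over, compressed to 2.8 dB over, so 11.2 dB of GR.
B: 6 dB over, compressed to 1 dB over, so 5 dB of GR.
A reduces 6.2 dB more.

A, by 6.2 dB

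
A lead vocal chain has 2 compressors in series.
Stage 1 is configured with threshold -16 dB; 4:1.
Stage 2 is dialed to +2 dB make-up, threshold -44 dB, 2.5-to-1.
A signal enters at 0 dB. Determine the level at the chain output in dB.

Stage 1: overshoot 16 dB → 16/4 = 4 dB → -12 dB.
Stage 2: overshoot 32 dB → 32/2.5 = 12.8 dB → -31.2 dB; +2 dB make-up → -29.2 dB.

-29.2 dB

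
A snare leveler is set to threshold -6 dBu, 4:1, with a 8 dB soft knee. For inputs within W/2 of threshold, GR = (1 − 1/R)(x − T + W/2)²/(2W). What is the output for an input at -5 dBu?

-6.171875 dBu

x − T + W/2 = -5 − (-6) + 4 = 5.
GR = (1 − 1/4) × 5² / 16 = 0.75 × 25 / 16 = 1.171875 dB.
Output = -5 − 1.171875 = -6.171875 dBu.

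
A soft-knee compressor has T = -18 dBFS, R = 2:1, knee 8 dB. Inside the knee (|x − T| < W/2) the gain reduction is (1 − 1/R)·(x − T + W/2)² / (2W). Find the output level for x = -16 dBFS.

-17.125 dBFS

x − T + W/2 = -16 − (-18) + 4 = 6.
GR = (1 − 1/2) × 6² / 16 = 0.5 × 36 / 16 = 1.125 dB.
Output = -16 − 1.125 = -17.125 dBFS.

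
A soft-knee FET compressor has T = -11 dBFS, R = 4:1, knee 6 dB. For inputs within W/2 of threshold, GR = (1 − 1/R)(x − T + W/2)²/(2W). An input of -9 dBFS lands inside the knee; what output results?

x − T + W/2 = -9 − (-11) + 3 = 5.
GR = (1 − 1/4) × 5² / 12 = 0.75 × 25 / 12 = 1.5625 dB.
Output = -9 − 1.5625 = -10.5625 dBFS.

-10.5625 dBFS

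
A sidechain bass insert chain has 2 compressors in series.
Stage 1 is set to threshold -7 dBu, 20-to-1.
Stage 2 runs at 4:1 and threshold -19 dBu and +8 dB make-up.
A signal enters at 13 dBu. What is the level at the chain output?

Stage 1: 13 dBu is 20 dB over -7 dBu; at 20:1 that becomes 1 dB over, giving -6 dBu.
Stage 2: -6 dBu is 13 dB over -19 dBu; at 4:1 that becomes 3.25 dB over, giving -15.75 dBu; +8 dB make-up → -7.75 dBu.

-7.75 dBu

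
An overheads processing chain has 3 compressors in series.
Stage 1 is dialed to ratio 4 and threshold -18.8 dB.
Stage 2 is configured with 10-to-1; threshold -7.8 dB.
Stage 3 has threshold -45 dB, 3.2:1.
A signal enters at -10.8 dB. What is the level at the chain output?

Stage 1: overshoot 8 dB → 8/4 = 2 dB → -16.8 dB.
Stage 2: below threshold (-16.8 ≤ -7.8); passes unchanged; output -16.8 dB.
Stage 3: -16.8 dB is 28.2 dB over -45 dB; at 3.2:1 that becomes 8.8125 dB over, giving -36.1875 dB.

-36.1875 dB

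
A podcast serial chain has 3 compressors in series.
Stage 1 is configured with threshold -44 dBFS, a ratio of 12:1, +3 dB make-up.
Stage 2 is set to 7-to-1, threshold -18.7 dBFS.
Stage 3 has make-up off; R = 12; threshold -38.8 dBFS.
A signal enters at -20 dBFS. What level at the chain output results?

Stage 1: -20 dBFS is 24 dB over -44 dBFS; at 12:1 that becomes 2 dB over, giving -42 dBFS; +3 dB make-up → -39 dBFS.
Stage 2: -39 dBFS is at or below the -18.7 dBFS threshold — no compression; output -39 dBFS.
Stage 3: -39 dBFS ≤ -38.8 dBFS, so stage 3 doesn't engage; output -39 dBFS.

-39 dBFS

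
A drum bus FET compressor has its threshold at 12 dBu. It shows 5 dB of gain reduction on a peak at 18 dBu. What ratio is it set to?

Input overshoot = 18 − 12 = 6 dB.
Output overshoot = 6 − 5 = 1 dB.
Ratio = input overshoot / output overshoot = 6 / 1 = 6.

6:1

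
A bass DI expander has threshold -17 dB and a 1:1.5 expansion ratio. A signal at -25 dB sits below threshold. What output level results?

-29 dB

Undershoot = (-17) − (-25) = 8 dB.
At 1:1.5, that expands to 12 dB under threshold.
Output = -17 − 12 = -29 dB.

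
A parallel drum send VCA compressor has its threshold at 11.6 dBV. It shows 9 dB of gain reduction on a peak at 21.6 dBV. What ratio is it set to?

Input overshoot = 21.6 − 11.6 = 10 dB.
Output overshoot = 10 − 9 = 1 dB.
Ratio = input overshoot / output overshoot = 10 / 1 = 10.

10:1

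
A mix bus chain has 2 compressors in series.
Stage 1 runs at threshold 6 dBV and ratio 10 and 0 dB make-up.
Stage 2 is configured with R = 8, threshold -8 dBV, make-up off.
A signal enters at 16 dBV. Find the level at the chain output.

-6.125 dBV

Stage 1: overshoot 10 dB → 10/10 = 1 dB → 7 dBV.
Stage 2: 7 dBV is 15 dB over -8 dBV; at 8:1 that becomes 1.875 dB over, giving -6.125 dBV.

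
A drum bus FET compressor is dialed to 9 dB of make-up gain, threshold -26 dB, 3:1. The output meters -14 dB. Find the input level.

-17 dB

Stripping the +9 dB make-up gives -23 dB at the gain stage.
The compressed level sits -23 − (-26) = 3 dB over threshold.
Undo the ratio: input overshoot = 3 × 3 = 9 dB, giving input = -17 dB.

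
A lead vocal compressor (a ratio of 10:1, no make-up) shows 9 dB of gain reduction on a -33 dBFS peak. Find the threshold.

-43 dBFS

Let T be the threshold. Output overshoot = (input overshoot)/R, so -42 − T = (-33 − T)/10.
10·(-42 − T) = -33 − T → 9·T = -420 − (-33) = -387.
T = -387/9 = -43 dBFS.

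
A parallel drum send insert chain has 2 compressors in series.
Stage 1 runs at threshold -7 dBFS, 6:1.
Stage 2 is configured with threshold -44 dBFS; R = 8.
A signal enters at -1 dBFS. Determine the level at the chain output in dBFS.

-39.25 dBFS

Stage 1: -1 dBFS is 6 dB over -7 dBFS; at 6:1 that becomes 1 dB over, giving -6 dBFS.
Stage 2: -6 dBFS is 38 dB over -44 dBFS; at 8:1 that becomes 4.75 dB over, giving -39.25 dBFS.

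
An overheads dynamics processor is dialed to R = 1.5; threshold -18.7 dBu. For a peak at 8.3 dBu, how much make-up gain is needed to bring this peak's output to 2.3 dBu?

Overshoot 27 dB → 27/1.5 = 18 dB after compression, so the compressed level is -18.7 + 18 = -0.7 dBu.
Make-up = target − compressed = 2.3 − (-0.7) = 3 dB.

3 dB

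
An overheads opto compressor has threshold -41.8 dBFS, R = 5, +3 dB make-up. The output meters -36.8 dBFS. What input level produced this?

-31.8 dBFS

Stripping the +3 dB make-up gives -39.8 dBFS at the gain stage.
The compressed level sits -39.8 − (-41.8) = 2 dB over threshold.
Before 5:1 compression the overshoot was 2 × 5 = 10 dB, so input = -41.8 + 10 = -31.8 dBFS.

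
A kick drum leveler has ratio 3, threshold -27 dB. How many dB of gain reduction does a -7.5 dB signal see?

The signal is 19.5 dB above threshold.
A 3:1 ratio leaves 6.5 dB of that excess.
GR = overshoot in − overshoot out = 19.5 − 6.5 = 13 dB.

13 dB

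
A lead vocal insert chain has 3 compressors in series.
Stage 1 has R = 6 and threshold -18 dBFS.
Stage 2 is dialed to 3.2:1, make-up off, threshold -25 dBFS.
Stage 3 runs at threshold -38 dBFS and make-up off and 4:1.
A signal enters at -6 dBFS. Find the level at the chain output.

Stage 1: 12 dB above -18 dBFS, reduced 6:1 to 2 dB above → -16 dBFS.
Stage 2: -16 dBFS is 9 dB over -25 dBFS; at 3.2:1 that becomes 2.8125 dB over, giving -22.1875 dBFS.
Stage 3: overshoot 15.8125 dB → 15.8125/4 = 3.953125 dB → -34.046875 dBFS.

-34.046875 dBFS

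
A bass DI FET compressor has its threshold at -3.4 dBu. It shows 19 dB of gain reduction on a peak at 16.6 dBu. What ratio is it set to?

Input overshoot = 16.6 − (-3.4) = 20 dB.
Output overshoot = 20 − 19 = 1 dB.
Ratio = input overshoot / output overshoot = 20 / 1 = 20.

20:1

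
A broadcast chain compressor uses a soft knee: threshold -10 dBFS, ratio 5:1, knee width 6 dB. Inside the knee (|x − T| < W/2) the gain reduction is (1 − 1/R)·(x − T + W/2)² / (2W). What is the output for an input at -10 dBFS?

-10.6 dBFS

x − T + W/2 = -10 − (-10) + 3 = 3.
GR = (1 − 1/5) × 3² / 12 = 0.8 × 9 / 12 = 0.6 dB.
Output = -10 − 0.6 = -10.6 dBFS.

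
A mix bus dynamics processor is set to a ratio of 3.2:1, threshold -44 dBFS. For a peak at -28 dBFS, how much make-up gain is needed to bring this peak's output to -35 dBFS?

Overshoot 16 dB → 16/3.2 = 5 dB after compression, so the compressed level is -44 + 5 = -39 dBFS.
Make-up = target − compressed = -35 − (-39) = 4 dB.

4 dB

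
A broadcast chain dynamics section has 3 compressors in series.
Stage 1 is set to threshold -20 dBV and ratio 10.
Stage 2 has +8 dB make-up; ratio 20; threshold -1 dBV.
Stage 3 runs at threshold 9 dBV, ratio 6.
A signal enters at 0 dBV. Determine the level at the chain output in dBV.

Stage 1: overshoot 20 dB → 20/10 = 2 dB → -18 dBV.
Stage 2: -18 dBV ≤ -1 dBV, so stage 2 doesn't engage; make-up brings it to -10 dBV.
Stage 3: -10 dBV ≤ 9 dBV, so stage 3 doesn't engage; output -10 dBV.

-10 dBV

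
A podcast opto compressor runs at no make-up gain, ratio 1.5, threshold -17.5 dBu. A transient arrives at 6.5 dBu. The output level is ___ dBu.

-1.5 dBu

6.5 dBu sits 24 dB over threshold.
The 24 dB excess becomes 16 dB after 1.5:1 reduction.
So the level is -17.5 + 16 = -1.5 dBu.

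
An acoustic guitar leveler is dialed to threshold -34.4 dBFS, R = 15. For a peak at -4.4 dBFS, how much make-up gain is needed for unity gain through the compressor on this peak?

Without make-up, output = threshold + overshoot/15 = -34.4 + 2 = -32.4 dBFS.
Gap to target: 28 dB.

28 dB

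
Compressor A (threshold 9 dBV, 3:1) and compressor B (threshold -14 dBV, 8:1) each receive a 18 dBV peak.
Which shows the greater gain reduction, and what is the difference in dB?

A: GR = 9 − 9/3 = 6 dB.
B: GR = 32 − 32/8 = 28 dB.
Difference: 22 dB in favour of B.

B, by 22 dB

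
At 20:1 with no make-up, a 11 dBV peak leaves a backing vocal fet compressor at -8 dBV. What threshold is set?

Let T be the threshold. Output overshoot = (input overshoot)/R, so -8 − T = (11 − T)/20.
20·(-8 − T) = 11 − T → 19·T = -160 − 11 = -171.
T = -171/19 = -9 dBV.

-9 dBV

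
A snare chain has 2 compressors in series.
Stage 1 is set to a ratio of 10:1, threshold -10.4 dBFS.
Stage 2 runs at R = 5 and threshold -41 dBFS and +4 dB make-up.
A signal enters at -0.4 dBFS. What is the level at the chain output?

Stage 1: -0.4 dBFS is 10 dB over -10.4 dBFS; at 10:1 that becomes 1 dB over, giving -9.4 dBFS.
Stage 2: 31.6 dB above -41 dBFS, reduced 5:1 to 6.32 dB above → -34.68 dBFS; +4 dB make-up → -30.68 dBFS.

-30.68 dBFS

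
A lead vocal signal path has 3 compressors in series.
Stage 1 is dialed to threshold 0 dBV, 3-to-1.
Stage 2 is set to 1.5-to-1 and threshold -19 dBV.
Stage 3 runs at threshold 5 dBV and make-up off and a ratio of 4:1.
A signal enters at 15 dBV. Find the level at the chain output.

Stage 1: 15 dB above 0 dBV, reduced 3:1 to 5 dB above → 5 dBV.
Stage 2: 5 dBV is 24 dB over -19 dBV; at 1.5:1 that becomes 16 dB over, giving -3 dBV.
Stage 3: -3 dBV ≤ 5 dBV, so stage 3 doesn't engage; output -3 dBV.

-3 dBV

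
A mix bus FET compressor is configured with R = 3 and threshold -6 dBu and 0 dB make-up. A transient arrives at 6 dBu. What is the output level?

Overshoot: 6 − (-6) = 12 dB.
3:1 compression reduces that to 12/3 = 4 dB over.
So the level is -6 + 4 = -2 dBu.

-2 dBu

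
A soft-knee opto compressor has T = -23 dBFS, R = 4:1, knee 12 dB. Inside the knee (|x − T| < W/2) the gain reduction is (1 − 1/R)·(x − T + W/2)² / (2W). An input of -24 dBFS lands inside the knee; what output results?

x − T + W/2 = -24 − (-23) + 6 = 5.
GR = (1 − 1/4) × 5² / 24 = 0.75 × 25 / 24 = 0.78125 dB.
Output = -24 − 0.78125 = -24.78125 dBFS.

-24.78125 dBFS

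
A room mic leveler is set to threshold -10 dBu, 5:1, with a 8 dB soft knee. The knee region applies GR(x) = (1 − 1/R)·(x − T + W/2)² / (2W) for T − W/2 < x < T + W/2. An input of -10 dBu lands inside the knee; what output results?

-10.8 dBu

x − T + W/2 = -10 − (-10) + 4 = 4.
GR = (1 − 1/5) × 4² / 16 = 0.8 × 16 / 16 = 0.8 dB.
Output = -10 − 0.8 = -10.8 dBu.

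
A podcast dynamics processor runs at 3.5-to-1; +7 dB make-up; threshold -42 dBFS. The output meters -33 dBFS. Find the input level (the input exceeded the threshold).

-35 dBFS

Before make-up, the level was -33 − 7 = -40 dBFS.
That's 2 dB above the -42 dBFS threshold.
Before 3.5:1 compression the overshoot was 2 × 3.5 = 7 dB, so input = -42 + 7 = -35 dBFS.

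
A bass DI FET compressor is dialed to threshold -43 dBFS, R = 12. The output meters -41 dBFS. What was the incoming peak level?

Post-compression overshoot = -41 − (-43) = 2 dB.
Undo the ratio: input overshoot = 2 × 12 = 24 dB, giving input = -19 dBFS.

-19 dBFS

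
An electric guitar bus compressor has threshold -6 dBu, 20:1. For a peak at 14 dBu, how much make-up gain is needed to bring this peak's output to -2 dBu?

The peak compresses to -6 + 20/20 = -5 dBu.
To reach -2 dBu requires -2 − (-5) = 3 dB of make-up.

3 dB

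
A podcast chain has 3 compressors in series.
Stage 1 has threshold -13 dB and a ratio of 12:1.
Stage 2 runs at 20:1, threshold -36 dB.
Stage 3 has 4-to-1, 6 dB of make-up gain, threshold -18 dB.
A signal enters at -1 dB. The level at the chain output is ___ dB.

Stage 1: overshoot 12 dB → 12/12 = 1 dB → -12 dB.
Stage 2: 24 dB above -36 dB, reduced 20:1 to 1.2 dB above → -34.8 dB.
Stage 3: below threshold (-34.8 ≤ -18); passes unchanged; make-up brings it to -28.8 dB.

-28.8 dB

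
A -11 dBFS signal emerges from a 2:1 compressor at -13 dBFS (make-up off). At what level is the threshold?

Let T be the threshold. Output overshoot = (input overshoot)/R, so -13 − T = (-11 − T)/2.
2·(-13 − T) = -11 − T → 1·T = -26 − (-11) = -15.
T = -15/1 = -15 dBFS.

-15 dBFS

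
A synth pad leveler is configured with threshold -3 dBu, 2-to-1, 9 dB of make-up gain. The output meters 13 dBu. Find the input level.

Before make-up, the level was 13 − 9 = 4 dBu.
That's 7 dB above the -3 dBu threshold.
Input overshoot = R × output overshoot = 14 dB → input = -3 + 14 = 11 dBu.

11 dBu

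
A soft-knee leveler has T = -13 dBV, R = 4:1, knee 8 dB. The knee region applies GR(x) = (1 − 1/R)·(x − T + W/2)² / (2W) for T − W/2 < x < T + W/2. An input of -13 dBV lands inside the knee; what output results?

-13.75 dBV

x − T + W/2 = -13 − (-13) + 4 = 4.
GR = (1 − 1/4) × 4² / 16 = 0.75 × 16 / 16 = 0.75 dB.
Output = -13 − 0.75 = -13.75 dBV.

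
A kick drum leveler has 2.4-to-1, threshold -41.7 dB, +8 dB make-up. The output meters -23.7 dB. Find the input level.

Remove make-up: -23.7 − 8 = -31.7 dB.
Post-compression overshoot = -31.7 − (-41.7) = 10 dB.
Input overshoot = R × output overshoot = 24 dB → input = -41.7 + 24 = -17.7 dB.

-17.7 dB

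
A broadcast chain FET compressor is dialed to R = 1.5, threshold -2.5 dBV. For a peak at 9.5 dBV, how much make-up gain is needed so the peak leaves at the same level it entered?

Overshoot 12 dB → 12/1.5 = 8 dB after compression, so the compressed level is -2.5 + 8 = 5.5 dBV.
Make-up = target − compressed = 9.5 − 5.5 = 4 dB.

4 dB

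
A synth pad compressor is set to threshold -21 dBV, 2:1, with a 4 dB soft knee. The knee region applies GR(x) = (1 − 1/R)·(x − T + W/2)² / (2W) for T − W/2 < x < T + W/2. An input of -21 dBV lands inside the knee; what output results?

-21.25 dBV

x − T + W/2 = -21 − (-21) + 2 = 2.
GR = (1 − 1/2) × 2² / 8 = 0.5 × 4 / 8 = 0.25 dB.
Output = -21 − 0.25 = -21.25 dBV.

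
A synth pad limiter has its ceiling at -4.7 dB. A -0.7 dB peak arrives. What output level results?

-4.7 dB

At ∞:1, everything above -4.7 dB is held at the ceiling.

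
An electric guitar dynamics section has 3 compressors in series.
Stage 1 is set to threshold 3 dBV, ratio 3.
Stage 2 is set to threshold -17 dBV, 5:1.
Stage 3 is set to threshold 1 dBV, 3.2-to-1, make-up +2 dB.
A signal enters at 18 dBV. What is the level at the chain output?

-10 dBV

Stage 1: overshoot 15 dB → 15/3 = 5 dB → 8 dBV.
Stage 2: 25 dB above -17 dBV, reduced 5:1 to 5 dB above → -12 dBV.
Stage 3: -12 dBV ≤ 1 dBV, so stage 3 doesn't engage; make-up brings it to -10 dBV.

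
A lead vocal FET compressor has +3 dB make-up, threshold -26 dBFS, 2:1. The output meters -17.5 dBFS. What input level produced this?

Stripping the +3 dB make-up gives -20.5 dBFS at the gain stage.
The compressed level sits -20.5 − (-26) = 5.5 dB over threshold.
Undo the ratio: input overshoot = 5.5 × 2 = 11 dB, giving input = -15 dBFS.

-15 dBFS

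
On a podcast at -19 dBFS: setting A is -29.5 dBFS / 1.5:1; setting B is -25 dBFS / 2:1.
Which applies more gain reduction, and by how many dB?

A: GR = 10.5 − 10.5/1.5 = 3.5 dB.
B: GR = 6 − 6/2 = 3 dB.
A applies 0.5 dB more gain reduction.

A, by 0.5 dB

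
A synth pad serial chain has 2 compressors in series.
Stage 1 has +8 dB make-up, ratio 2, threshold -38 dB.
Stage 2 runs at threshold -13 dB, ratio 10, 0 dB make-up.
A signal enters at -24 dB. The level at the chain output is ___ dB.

Stage 1: overshoot 14 dB → 14/2 = 7 dB → -31 dB; +8 dB make-up → -23 dB.
Stage 2: below threshold (-23 ≤ -13); passes unchanged; output -23 dB.

-23 dB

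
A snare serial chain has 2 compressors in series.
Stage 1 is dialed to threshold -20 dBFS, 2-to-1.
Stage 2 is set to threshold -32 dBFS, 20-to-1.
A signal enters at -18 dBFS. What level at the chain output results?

Stage 1: 2 dB above -20 dBFS, reduced 2:1 to 1 dB above → -19 dBFS.
Stage 2: overshoot 13 dB → 13/20 = 0.65 dB → -31.35 dBFS.

-31.35 dBFS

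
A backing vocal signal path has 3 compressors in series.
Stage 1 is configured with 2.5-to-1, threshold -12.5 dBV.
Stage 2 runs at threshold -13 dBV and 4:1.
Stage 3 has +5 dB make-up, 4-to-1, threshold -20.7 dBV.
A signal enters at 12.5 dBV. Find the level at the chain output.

-13.11875 dBV

Stage 1: 25 dB above -12.5 dBV, reduced 2.5:1 to 10 dB above → -2.5 dBV.
Stage 2: overshoot 10.5 dB → 10.5/4 = 2.625 dB → -10.375 dBV.
Stage 3: -10.375 dBV is 10.325 dB over -20.7 dBV; at 4:1 that becomes 2.58125 dB over, giving -18.11875 dBV; +5 dB make-up → -13.11875 dBV.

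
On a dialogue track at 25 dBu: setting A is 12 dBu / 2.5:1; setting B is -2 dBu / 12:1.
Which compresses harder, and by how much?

B, by 16.95 dB

A: 13 dB over, compressed to 5.2 dB over, so 7.8 dB of GR.
B: 27 dB over, compressed to 2.25 dB over, so 24.75 dB of GR.
B reduces 16.95 dB more.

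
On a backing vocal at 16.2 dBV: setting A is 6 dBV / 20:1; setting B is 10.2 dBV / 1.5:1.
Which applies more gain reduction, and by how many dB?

A: 10.2 dB over, compressed to 0.51 dB over, so 9.69 dB of GR.
B: 6 dB over, compressed to 4 dB over, so 2 dB of GR.
Difference: 7.69 dB in favour of A.

A, by 7.69 dB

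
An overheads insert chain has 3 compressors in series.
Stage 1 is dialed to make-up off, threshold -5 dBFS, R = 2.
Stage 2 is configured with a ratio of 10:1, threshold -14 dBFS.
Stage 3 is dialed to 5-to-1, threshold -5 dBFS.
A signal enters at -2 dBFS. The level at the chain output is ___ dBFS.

Stage 1: overshoot 3 dB → 3/2 = 1.5 dB → -3.5 dBFS.
Stage 2: -3.5 dBFS is 10.5 dB over -14 dBFS; at 10:1 that becomes 1.05 dB over, giving -12.95 dBFS.
Stage 3: below threshold (-12.95 ≤ -5); passes unchanged; output -12.95 dBFS.

-12.95 dBFS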